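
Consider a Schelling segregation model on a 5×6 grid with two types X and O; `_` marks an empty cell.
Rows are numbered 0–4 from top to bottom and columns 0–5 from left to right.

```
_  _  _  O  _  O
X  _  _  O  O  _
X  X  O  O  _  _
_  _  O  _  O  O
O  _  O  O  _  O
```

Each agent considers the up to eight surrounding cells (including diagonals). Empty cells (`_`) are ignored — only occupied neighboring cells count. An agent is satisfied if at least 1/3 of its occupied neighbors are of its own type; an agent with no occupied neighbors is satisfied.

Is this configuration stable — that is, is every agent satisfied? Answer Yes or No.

Yes

(0,3)O 2/2 ok
(0,5)O 1/1 ok
(1,0)X 2/2 ok
(1,3)O 4/4 ok
(1,4)O 4/4 ok
(2,0)X 2/2 ok
(2,1)X 2/4 ok
(2,2)O 3/4 ok
(2,3)O 5/5 ok
(3,2)O 4/5 ok
(3,4)O 4/4 ok
(3,5)O 2/2 ok
(4,0)O 0/0 ok
(4,2)O 2/2 ok
(4,3)O 3/3 ok
(4,5)O 2/2 ok
All meet the threshold, so the configuration is stable.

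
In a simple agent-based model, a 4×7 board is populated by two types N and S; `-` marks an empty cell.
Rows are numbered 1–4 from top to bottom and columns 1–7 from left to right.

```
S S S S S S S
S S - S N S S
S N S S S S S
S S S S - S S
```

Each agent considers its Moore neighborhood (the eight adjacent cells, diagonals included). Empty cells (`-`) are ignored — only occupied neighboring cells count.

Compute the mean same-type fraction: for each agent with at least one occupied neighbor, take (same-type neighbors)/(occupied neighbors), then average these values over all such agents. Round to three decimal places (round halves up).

0.816

(1,1)S 3/3
(1,2)S 4/4
(1,3)S 4/4
(1,4)S 3/4
(1,5)S 4/5
(1,6)S 4/5
(1,7)S 3/3
(2,1)S 4/5
(2,2)S 6/7
(2,4)S 6/7
(2,5)N 0/8
(2,6)S 7/8
(2,7)S 5/5
(3,1)S 4/5
(3,2)N 0/7
(3,3)S 6/7
(3,4)S 5/6
(3,5)S 6/7
(3,6)S 6/7
(3,7)S 5/5
(4,1)S 2/3
(4,2)S 4/5
(4,3)S 4/5
(4,4)S 4/4
(4,6)S 4/4
(4,7)S 3/3
Sum over 26 agents: 3/3 + 4/4 + 4/4 + 3/4 + 4/5 + 4/5 + 3/3 + 4/5 + 6/7 + 6/7 + 0/8 + 7/8 + 5/5 + 4/5 + 0/7 + 6/7 + 5/6 + 6/7 + 6/7 + 5/5 + 2/3 + 4/5 + 4/5 + 4/4 + 4/4 + 3/3 = 5939/280; mean = 5939/280 ÷ 26 = 5939/7280 = 0.815796… → 0.816.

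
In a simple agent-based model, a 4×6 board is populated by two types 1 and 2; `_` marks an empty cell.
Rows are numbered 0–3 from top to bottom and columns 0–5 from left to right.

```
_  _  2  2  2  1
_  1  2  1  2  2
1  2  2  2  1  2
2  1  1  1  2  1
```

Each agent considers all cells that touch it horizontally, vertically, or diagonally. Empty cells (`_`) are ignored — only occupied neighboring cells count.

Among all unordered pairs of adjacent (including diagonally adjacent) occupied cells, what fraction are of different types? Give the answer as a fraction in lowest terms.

16/29

Scan each occupied cell's neighbors to the right and below (and the two forward diagonals) so each pair is counted once.
Row 0: 2(0,2)–2(0,3)= 2(0,2)–2(1,2)= 2(0,2)–1(1,3)≠ 2(0,2)–1(1,1)≠ 2(0,3)–2(0,4)= 2(0,3)–1(1,3)≠ 2(0,3)–2(1,4)= 2(0,3)–2(1,2)= 2(0,4)–1(0,5)≠ 2(0,4)–2(1,4)= 2(0,4)–2(1,5)= 2(0,4)–1(1,3)≠ 1(0,5)–2(1,5)≠ 1(0,5)–2(1,4)≠  → 7/14 unlike.
Row 1: 1(1,1)–2(1,2)≠ 1(1,1)–2(2,1)≠ 1(1,1)–2(2,2)≠ 1(1,1)–1(2,0)= 2(1,2)–1(1,3)≠ 2(1,2)–2(2,2)= 2(1,2)–2(2,3)= 2(1,2)–2(2,1)= 1(1,3)–2(1,4)≠ 1(1,3)–2(2,3)≠ 1(1,3)–1(2,4)= 1(1,3)–2(2,2)≠ 2(1,4)–2(1,5)= 2(1,4)–1(2,4)≠ 2(1,4)–2(2,5)= 2(1,4)–2(2,3)= 2(1,5)–2(2,5)= 2(1,5)–1(2,4)≠  → 9/18 unlike.
Row 2: 1(2,0)–2(2,1)≠ 1(2,0)–2(3,0)≠ 1(2,0)–1(3,1)= 2(2,1)–2(2,2)= 2(2,1)–1(3,1)≠ 2(2,1)–1(3,2)≠ 2(2,1)–2(3,0)= 2(2,2)–2(2,3)= 2(2,2)–1(3,2)≠ 2(2,2)–1(3,3)≠ 2(2,2)–1(3,1)≠ 2(2,3)–1(2,4)≠ 2(2,3)–1(3,3)≠ 2(2,3)–2(3,4)= 2(2,3)–1(3,2)≠ 1(2,4)–2(2,5)≠ 1(2,4)–2(3,4)≠ 1(2,4)–1(3,5)= 1(2,4)–1(3,3)= 2(2,5)–1(3,5)≠ 2(2,5)–2(3,4)=  → 13/21 unlike.
Row 3: 2(3,0)–1(3,1)≠ 1(3,1)–1(3,2)= 1(3,2)–1(3,3)= 1(3,3)–2(3,4)≠ 2(3,4)–1(3,5)≠  → 3/5 unlike.
Total adjacent occupied pairs: 58; unlike-type pairs: 32.
32/58 reduces to 16/29.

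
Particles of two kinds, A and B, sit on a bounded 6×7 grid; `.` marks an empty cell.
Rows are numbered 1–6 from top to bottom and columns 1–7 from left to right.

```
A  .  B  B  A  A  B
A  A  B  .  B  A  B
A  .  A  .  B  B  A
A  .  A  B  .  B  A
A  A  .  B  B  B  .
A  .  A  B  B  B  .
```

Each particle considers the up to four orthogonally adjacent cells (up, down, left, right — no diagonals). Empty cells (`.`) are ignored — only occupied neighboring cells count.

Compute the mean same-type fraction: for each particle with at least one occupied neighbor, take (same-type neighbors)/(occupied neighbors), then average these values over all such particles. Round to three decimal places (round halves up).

0.685

Row 1: (1,1)A 1/1 · (1,3)B 2/2 · (1,4)B 1/2 · (1,5)A 1/3 · (1,6)A 2/3 · (1,7)B 1/2
Row 2: (2,1)A 3/3 · (2,2)A 1/2 · (2,3)B 1/3 · (2,5)B 1/3 · (2,6)A 1/4 · (2,7)B 1/3
Row 3: (3,1)A 2/2 · (3,3)A 1/2 · (3,5)B 2/2 · (3,6)B 2/4 · (3,7)A 1/3
Row 4: (4,1)A 2/2 · (4,3)A 1/2 · (4,4)B 1/2 · (4,6)B 2/3 · (4,7)A 1/2
Row 5: (5,1)A 3/3 · (5,2)A 1/1 · (5,4)B 3/3 · (5,5)B 3/3 · (5,6)B 3/3
Row 6: (6,1)A 1/1 · (6,3)A 0/1 · (6,4)B 2/3 · (6,5)B 3/3 · (6,6)B 2/2
Sum over 32 particles: 1/1 + 2/2 + 1/2 + 1/3 + 2/3 + 1/2 + 3/3 + 1/2 + 1/3 + 1/3 + 1/4 + 1/3 + 2/2 + 1/2 + 2/2 + 2/4 + 1/3 + 2/2 + 1/2 + 1/2 + 2/3 + 1/2 + 3/3 + 1/1 + 3/3 + 3/3 + 3/3 + 1/1 + 0/1 + 2/3 + 3/3 + 2/2 = 263/12; mean = 263/12 ÷ 32 = 263/384 = 0.684895… → 0.685.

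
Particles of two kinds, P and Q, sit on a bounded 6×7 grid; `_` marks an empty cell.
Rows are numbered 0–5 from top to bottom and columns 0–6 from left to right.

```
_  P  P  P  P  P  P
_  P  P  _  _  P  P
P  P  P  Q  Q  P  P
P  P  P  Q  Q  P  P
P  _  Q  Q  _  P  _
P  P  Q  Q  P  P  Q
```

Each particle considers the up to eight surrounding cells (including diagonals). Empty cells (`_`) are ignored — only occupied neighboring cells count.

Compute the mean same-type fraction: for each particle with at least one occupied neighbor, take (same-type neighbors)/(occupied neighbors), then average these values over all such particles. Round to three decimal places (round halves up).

Row 0: (0,1)P 3/3 · (0,2)P 4/4 · (0,3)P 3/3 · (0,4)P 3/3 · (0,5)P 4/4 · (0,6)P 3/3
Row 1: (1,1)P 6/6 · (1,2)P 6/7 · (1,5)P 6/7 · (1,6)P 5/5
Row 2: (2,0)P 4/4 · (2,1)P 7/7 · (2,2)P 5/7 · (2,3)Q 3/6 · (2,4)Q 3/6 · (2,5)P 5/7 · (2,6)P 5/5
Row 3: (3,0)P 4/4 · (3,1)P 6/7 · (3,2)P 3/7 · (3,3)Q 5/7 · (3,4)Q 4/7 · (3,5)P 4/6 · (3,6)P 4/4
Row 4: (4,0)P 4/4 · (4,2)Q 4/7 · (4,3)Q 5/7 · (4,5)P 4/6
Row 5: (5,0)P 2/2 · (5,1)P 2/4 · (5,2)Q 3/4 · (5,3)Q 3/4 · (5,4)P 2/4 · (5,5)P 2/3 · (5,6)Q 0/2
Sum over 35 particles: 3/3 + 4/4 + 3/3 + 3/3 + 4/4 + 3/3 + 6/6 + 6/7 + 6/7 + 5/5 + 4/4 + 7/7 + 5/7 + 3/6 + 3/6 + 5/7 + 5/5 + 4/4 + 6/7 + 3/7 + 5/7 + 4/7 + 4/6 + 4/4 + 4/4 + 4/7 + 5/7 + 4/6 + 2/2 + 2/4 + 3/4 + 3/4 + 2/4 + 2/3 + 0/2 = 55/2; mean = 55/2 ÷ 35 = 11/14 = 0.785714… → 0.786.

0.786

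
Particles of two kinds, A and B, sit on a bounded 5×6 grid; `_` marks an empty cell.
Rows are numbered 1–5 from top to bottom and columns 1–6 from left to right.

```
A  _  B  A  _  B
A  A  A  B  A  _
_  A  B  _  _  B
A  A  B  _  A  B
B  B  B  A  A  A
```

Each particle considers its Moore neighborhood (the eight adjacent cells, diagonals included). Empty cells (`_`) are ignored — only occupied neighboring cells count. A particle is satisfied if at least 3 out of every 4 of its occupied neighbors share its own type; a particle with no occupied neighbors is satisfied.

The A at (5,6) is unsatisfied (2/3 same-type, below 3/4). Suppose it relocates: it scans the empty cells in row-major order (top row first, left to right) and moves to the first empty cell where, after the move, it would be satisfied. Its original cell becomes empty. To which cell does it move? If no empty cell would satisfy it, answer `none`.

Vacating (5,6). Empty cells in order:
  (1,2): 4/5 same-type → satisfied — stop here.

(1,2)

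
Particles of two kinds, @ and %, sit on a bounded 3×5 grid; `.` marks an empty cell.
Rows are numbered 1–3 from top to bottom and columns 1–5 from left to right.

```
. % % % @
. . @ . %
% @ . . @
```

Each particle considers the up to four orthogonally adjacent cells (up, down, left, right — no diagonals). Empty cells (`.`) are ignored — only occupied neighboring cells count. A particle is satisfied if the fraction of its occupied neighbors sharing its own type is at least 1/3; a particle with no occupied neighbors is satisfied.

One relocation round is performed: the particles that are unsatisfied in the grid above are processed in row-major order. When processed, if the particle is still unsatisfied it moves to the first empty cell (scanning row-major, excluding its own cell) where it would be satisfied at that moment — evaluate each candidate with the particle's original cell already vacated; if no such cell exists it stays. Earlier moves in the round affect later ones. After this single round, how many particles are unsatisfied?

0

Initially unsatisfied (in order): (1,5), (2,3), (2,5), (3,1), (3,2), (3,5).
  (1,5) → (2,2).
  (2,3): now satisfied by earlier moves; stays.
  (2,5) → (1,1).
  (3,1) → (1,5).
  (3,2): now satisfied by earlier moves; stays.
  (3,5): now satisfied by earlier moves; stays.
Resulting grid:
% % % % %
. @ @ . .
. @ . . @
All satisfied now.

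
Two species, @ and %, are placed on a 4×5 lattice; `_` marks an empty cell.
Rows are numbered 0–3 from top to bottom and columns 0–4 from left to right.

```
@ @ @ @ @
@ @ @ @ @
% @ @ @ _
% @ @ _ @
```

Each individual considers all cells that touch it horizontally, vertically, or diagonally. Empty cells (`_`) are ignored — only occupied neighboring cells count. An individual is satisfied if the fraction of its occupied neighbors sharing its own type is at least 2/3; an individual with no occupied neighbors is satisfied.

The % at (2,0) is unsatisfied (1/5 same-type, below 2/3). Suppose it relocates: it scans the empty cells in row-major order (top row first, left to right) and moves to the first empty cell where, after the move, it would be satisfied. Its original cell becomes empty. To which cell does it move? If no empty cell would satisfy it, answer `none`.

none

Vacating (2,0). Empty cells in order:
  (2,4): 0/4 same-type → still unsatisfied.
  (3,3): 0/4 same-type → still unsatisfied.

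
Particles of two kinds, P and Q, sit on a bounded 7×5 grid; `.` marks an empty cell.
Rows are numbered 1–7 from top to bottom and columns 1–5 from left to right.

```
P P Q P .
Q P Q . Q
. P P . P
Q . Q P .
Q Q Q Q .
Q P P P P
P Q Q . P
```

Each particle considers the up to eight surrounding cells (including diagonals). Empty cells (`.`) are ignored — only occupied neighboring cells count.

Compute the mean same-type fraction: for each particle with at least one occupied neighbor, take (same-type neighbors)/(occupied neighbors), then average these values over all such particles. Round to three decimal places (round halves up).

0.428

Row 1: (1,1)P 2/3 · (1,2)P 2/5 · (1,3)Q 1/4 · (1,4)P 0/3
Row 2: (2,1)Q 0/4 · (2,2)P 4/7 · (2,3)Q 1/6 · (2,5)Q 0/2
Row 3: (3,2)P 2/6 · (3,3)P 3/5 · (3,5)P 1/2
Row 4: (4,1)Q 2/3 · (4,3)Q 3/6 · (4,4)P 2/5
Row 5: (5,1)Q 3/4 · (5,2)Q 5/7 · (5,3)Q 3/7 · (5,4)Q 2/6
Row 6: (6,1)Q 3/5 · (6,2)P 2/8 · (6,3)P 2/7 · (6,4)P 3/6 · (6,5)P 2/3
Row 7: (7,1)P 1/3 · (7,2)Q 2/5 · (7,3)Q 1/4 · (7,5)P 2/2
Sum over 27 particles: 2/3 + 2/5 + 1/4 + 0/3 + 0/4 + 4/7 + 1/6 + 0/2 + 2/6 + 3/5 + 1/2 + 2/3 + 3/6 + 2/5 + 3/4 + 5/7 + 3/7 + 2/6 + 3/5 + 2/8 + 2/7 + 3/6 + 2/3 + 1/3 + 2/5 + 1/4 + 2/2 = 347/30; mean = 347/30 ÷ 27 = 347/810 = 0.428395… → 0.428.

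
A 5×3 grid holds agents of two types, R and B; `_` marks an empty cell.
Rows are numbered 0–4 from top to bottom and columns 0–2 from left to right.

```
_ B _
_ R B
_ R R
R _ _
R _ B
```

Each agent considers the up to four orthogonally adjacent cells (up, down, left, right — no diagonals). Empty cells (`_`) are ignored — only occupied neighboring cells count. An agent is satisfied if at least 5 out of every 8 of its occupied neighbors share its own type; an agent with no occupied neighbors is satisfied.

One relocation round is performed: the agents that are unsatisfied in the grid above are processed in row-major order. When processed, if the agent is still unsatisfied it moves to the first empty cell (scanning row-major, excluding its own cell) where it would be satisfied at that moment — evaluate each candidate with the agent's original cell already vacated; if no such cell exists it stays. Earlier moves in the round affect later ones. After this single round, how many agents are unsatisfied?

0

Initially unsatisfied (in order): (0,1), (1,1), (1,2), (2,2).
  (0,1) → (0,0).
  (1,1) → (2,0).
  (1,2) → (0,1).
  (2,2): now satisfied by earlier moves; stays.
Resulting grid:
B B _
_ _ _
R R R
R _ _
R _ B
All satisfied now.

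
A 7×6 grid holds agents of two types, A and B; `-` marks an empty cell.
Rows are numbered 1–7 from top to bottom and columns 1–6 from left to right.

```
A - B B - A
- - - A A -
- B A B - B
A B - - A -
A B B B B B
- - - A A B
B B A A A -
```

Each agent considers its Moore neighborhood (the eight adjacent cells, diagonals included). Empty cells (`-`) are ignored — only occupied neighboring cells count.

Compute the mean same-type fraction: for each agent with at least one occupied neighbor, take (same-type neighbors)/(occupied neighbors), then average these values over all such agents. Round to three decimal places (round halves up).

0.476

Row 1: (1,1)A — no occupied neighbors · (1,3)B 1/2 · (1,4)B 1/3 · (1,6)A 1/1
Row 2: (2,4)A 2/5 · (2,5)A 2/5
Row 3: (3,2)B 1/3 · (3,3)A 1/4 · (3,4)B 0/4 · (3,6)B 0/2
Row 4: (4,1)A 1/4 · (4,2)B 3/6 · (4,5)A 0/5
Row 5: (5,1)A 1/3 · (5,2)B 2/4 · (5,3)B 3/4 · (5,4)B 2/5 · (5,5)B 3/6 · (5,6)B 2/4
Row 6: (6,4)A 4/7 · (6,5)A 3/7 · (6,6)B 2/4
Row 7: (7,1)B 1/1 · (7,2)B 1/2 · (7,3)A 2/3 · (7,4)A 4/4 · (7,5)A 3/4
Sum over 26 agents: 1/2 + 1/3 + 1/1 + 2/5 + 2/5 + 1/3 + 1/4 + 0/4 + 0/2 + 1/4 + 3/6 + 0/5 + 1/3 + 2/4 + 3/4 + 2/5 + 3/6 + 2/4 + 4/7 + 3/7 + 2/4 + 1/1 + 1/2 + 2/3 + 4/4 + 3/4 = 371/30; mean = 371/30 ÷ 26 = 371/780 = 0.475641… → 0.476.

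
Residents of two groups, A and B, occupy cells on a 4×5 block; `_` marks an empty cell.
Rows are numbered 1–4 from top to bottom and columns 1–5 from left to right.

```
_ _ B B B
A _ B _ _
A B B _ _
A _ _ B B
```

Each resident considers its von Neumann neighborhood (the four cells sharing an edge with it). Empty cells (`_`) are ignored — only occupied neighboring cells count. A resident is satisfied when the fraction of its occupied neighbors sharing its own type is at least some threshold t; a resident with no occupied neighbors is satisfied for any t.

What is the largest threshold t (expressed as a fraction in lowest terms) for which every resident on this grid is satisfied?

Row 1: (1,3)B 2/2 · (1,4)B 2/2 · (1,5)B 1/1
Row 2: (2,1)A 1/1 · (2,3)B 2/2
Row 3: (3,1)A 2/3 · (3,2)B 1/2 · (3,3)B 2/2
Row 4: (4,1)A 1/1 · (4,4)B 1/1 · (4,5)B 1/1
The smallest same-type fraction is 1/2 at (3,2), which reduces to 1/2. Any threshold above that leaves this resident unsatisfied.

1/2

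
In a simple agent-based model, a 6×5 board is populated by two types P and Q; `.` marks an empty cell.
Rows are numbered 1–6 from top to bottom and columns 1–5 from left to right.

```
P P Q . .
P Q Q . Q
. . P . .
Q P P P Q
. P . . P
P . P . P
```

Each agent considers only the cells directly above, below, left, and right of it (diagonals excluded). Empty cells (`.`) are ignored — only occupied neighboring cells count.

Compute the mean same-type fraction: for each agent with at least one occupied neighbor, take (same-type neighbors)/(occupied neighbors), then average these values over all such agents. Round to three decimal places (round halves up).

0.567

(1,1)P 2/2
(1,2)P 1/3
(1,3)Q 1/2
(2,1)P 1/2
(2,2)Q 1/3
(2,3)Q 2/3
(2,5)Q — no occupied neighbors
(3,3)P 1/2
(4,1)Q 0/1
(4,2)P 2/3
(4,3)P 3/3
(4,4)P 1/2
(4,5)Q 0/2
(5,2)P 1/1
(5,5)P 1/2
(6,1)P — no occupied neighbors
(6,3)P — no occupied neighbors
(6,5)P 1/1
Sum over 15 agents: 2/2 + 1/3 + 1/2 + 1/2 + 1/3 + 2/3 + 1/2 + 0/1 + 2/3 + 3/3 + 1/2 + 0/2 + 1/1 + 1/2 + 1/1 = 17/2; mean = 17/2 ÷ 15 = 17/30 = 0.566666… → 0.567.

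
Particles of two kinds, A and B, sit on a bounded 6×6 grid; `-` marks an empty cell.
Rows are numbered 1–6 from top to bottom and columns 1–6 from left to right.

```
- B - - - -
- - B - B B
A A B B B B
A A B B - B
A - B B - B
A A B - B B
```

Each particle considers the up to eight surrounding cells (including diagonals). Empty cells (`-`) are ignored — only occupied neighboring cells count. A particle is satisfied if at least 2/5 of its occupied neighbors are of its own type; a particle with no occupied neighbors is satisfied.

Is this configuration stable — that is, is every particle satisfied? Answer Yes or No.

Yes

(1,2)B 1/1 ✓
(2,3)B 3/4 ✓
(2,5)B 4/4 ✓
(2,6)B 3/3 ✓
(3,1)A 3/3 ✓
(3,2)A 3/6 ✓
(3,3)B 4/6 ✓
(3,4)B 6/6 ✓
(3,5)B 6/6 ✓
(3,6)B 4/4 ✓
(4,1)A 4/4 ✓
(4,2)A 4/7 ✓
(4,3)B 5/7 ✓
(4,4)B 6/6 ✓
(4,6)B 3/3 ✓
(5,1)A 4/4 ✓
(5,3)B 4/6 ✓
(5,4)B 5/5 ✓
(5,6)B 3/3 ✓
(6,1)A 2/2 ✓
(6,2)A 2/4 ✓
(6,3)B 2/3 ✓
(6,5)B 3/3 ✓
(6,6)B 2/2 ✓
All meet the threshold, so the configuration is stable.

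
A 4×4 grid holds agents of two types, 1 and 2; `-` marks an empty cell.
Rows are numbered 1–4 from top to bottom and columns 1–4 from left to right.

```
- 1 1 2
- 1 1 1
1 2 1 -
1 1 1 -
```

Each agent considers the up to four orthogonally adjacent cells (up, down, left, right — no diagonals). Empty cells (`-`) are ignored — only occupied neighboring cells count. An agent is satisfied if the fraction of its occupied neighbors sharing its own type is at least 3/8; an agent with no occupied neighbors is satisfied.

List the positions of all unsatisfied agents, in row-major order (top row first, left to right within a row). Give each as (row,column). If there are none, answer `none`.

Row 1: (1,2)1 2/2 ok · (1,3)1 2/3 ok · (1,4)2 0/2 unhappy
Row 2: (2,2)1 2/3 ok · (2,3)1 4/4 ok · (2,4)1 1/2 ok
Row 3: (3,1)1 1/2 ok · (3,2)2 0/4 unhappy · (3,3)1 2/3 ok
Row 4: (4,1)1 2/2 ok · (4,2)1 2/3 ok · (4,3)1 2/2 ok

(1,4), (3,2)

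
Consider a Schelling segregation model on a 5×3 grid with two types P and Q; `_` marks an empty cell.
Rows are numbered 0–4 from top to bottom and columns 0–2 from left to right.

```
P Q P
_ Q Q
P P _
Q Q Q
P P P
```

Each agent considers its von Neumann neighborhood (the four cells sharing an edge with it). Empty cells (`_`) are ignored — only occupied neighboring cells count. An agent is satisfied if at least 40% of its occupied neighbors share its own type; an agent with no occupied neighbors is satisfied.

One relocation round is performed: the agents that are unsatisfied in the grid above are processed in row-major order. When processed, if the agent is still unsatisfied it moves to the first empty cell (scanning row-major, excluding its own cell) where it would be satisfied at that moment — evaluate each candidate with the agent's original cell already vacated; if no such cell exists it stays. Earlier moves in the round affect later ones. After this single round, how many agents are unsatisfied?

Initially unsatisfied (in order): (0,0), (0,1), (0,2), (2,1), (3,0).
  (0,0) → (1,0).
  (0,1): now satisfied by earlier moves; stays.
  (0,2) → (0,0).
  (2,1): no empty cell satisfies it; stays.
  (3,0) → (0,2).
Resulting grid:
P Q Q
P Q Q
P P _
_ Q Q
P P P
Unsatisfied now: (2,1), (3,1).

2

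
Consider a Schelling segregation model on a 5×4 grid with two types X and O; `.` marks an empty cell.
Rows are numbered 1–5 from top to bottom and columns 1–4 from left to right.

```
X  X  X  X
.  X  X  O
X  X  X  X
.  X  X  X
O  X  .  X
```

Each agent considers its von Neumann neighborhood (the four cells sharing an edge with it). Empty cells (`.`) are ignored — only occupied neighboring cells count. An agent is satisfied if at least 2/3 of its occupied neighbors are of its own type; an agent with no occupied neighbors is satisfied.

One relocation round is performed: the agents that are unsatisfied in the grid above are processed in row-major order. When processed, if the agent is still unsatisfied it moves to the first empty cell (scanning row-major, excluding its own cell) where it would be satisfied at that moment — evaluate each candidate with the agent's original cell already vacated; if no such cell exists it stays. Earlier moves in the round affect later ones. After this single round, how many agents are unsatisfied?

2

Initially unsatisfied (in order): (1,4), (2,4), (5,1), (5,2).
  (1,4) → (2,1).
  (2,4): no empty cell satisfies it; stays.
  (5,1): no empty cell satisfies it; stays.
  (5,2) → (4,1).
Resulting grid:
X X X .
X X X O
X X X X
X X X X
O . . X
Unsatisfied now: (2,4), (5,1).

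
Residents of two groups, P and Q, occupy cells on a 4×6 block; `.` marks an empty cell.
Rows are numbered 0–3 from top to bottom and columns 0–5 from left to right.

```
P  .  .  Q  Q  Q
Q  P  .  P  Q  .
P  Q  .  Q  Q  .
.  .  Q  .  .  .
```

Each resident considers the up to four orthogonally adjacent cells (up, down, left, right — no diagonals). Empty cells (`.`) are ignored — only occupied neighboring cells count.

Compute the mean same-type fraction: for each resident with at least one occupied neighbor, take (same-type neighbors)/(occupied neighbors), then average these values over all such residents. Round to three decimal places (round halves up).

0.389

(0,0)P 0/1
(0,3)Q 1/2
(0,4)Q 3/3
(0,5)Q 1/1
(1,0)Q 0/3
(1,1)P 0/2
(1,3)P 0/3
(1,4)Q 2/3
(2,0)P 0/2
(2,1)Q 0/2
(2,3)Q 1/2
(2,4)Q 2/2
(3,2)Q — no occupied neighbors
Sum over 12 residents: 0/1 + 1/2 + 3/3 + 1/1 + 0/3 + 0/2 + 0/3 + 2/3 + 0/2 + 0/2 + 1/2 + 2/2 = 14/3; mean = 14/3 ÷ 12 = 7/18 = 0.388888… → 0.389.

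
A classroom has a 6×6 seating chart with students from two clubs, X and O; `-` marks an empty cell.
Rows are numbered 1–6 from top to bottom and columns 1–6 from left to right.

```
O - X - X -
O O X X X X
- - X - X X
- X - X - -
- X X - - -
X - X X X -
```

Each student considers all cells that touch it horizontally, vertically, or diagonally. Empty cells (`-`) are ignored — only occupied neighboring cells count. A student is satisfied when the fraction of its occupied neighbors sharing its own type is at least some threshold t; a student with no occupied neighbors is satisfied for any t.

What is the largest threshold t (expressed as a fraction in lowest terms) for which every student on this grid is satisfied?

2/5

Row 1: (1,1)O 2/2 · (1,3)X 2/3 · (1,5)X 3/3
Row 2: (2,1)O 2/2 · (2,2)O 2/5 · (2,3)X 3/4 · (2,4)X 6/6 · (2,5)X 5/5 · (2,6)X 4/4
Row 3: (3,3)X 4/5 · (3,5)X 5/5 · (3,6)X 3/3
Row 4: (4,2)X 3/3 · (4,4)X 3/3
Row 5: (5,2)X 4/4 · (5,3)X 5/5
Row 6: (6,1)X 1/1 · (6,3)X 3/3 · (6,4)X 3/3 · (6,5)X 1/1
The smallest same-type fraction is 2/5 at (2,2), which reduces to 2/5. Any threshold above that leaves this student unsatisfied.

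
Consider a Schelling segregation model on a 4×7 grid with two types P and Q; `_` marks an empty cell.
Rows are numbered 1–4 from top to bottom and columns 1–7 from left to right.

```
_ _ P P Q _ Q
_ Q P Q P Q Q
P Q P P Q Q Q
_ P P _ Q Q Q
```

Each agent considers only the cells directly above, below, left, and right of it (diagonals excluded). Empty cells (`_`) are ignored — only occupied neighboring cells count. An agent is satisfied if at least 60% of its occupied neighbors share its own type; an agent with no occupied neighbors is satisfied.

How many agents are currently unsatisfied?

11

Row 1: (1,3)P 2/2 satisfied · (1,4)P 1/3 not · (1,5)Q 0/2 not · (1,7)Q 1/1 satisfied
Row 2: (2,2)Q 1/2 not · (2,3)P 2/4 not · (2,4)Q 0/4 not · (2,5)P 0/4 not · (2,6)Q 2/3 satisfied · (2,7)Q 3/3 satisfied
Row 3: (3,1)P 0/1 not · (3,2)Q 1/4 not · (3,3)P 3/4 satisfied · (3,4)P 1/3 not · (3,5)Q 2/4 not · (3,6)Q 4/4 satisfied · (3,7)Q 3/3 satisfied
Row 4: (4,2)P 1/2 not · (4,3)P 2/2 satisfied · (4,5)Q 2/2 satisfied · (4,6)Q 3/3 satisfied · (4,7)Q 2/2 satisfied
Unsatisfied: (1,4), (1,5), (2,2), (2,3), (2,4), (2,5), (3,1), (3,2), (3,4), (3,5), (4,2) — 11 in total.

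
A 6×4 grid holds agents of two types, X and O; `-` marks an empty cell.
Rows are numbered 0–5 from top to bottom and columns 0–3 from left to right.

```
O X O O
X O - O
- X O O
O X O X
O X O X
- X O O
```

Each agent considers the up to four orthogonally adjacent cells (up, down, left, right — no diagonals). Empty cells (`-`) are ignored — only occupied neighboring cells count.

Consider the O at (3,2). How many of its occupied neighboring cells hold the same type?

2

Occupied neighbors of (3,2): (2,2)=O, (4,2)=O, (3,1)=X, (3,3)=X.
Same type (O): 2 of 4.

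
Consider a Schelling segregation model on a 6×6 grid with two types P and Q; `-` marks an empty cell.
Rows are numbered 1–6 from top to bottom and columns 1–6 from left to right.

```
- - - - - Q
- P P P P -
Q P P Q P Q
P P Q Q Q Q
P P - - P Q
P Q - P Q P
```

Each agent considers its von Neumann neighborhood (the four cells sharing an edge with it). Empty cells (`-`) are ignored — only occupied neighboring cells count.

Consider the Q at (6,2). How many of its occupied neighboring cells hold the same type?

Occupied neighbors of (6,2): (5,2)=P, (6,1)=P.
Same type (Q): 0 of 2.

0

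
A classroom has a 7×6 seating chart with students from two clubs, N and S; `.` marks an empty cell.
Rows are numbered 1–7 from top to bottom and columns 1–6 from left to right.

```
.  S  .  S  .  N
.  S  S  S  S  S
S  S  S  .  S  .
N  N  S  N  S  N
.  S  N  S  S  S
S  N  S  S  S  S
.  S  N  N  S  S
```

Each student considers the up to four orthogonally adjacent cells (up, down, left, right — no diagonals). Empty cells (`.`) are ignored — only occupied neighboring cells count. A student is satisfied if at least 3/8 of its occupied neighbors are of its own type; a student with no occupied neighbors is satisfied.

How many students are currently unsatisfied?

13

Row 1: (1,2)S 1/1 ok · (1,4)S 1/1 ok · (1,6)N 0/1 unhappy
Row 2: (2,2)S 3/3 ok · (2,3)S 3/3 ok · (2,4)S 3/3 ok · (2,5)S 3/3 ok · (2,6)S 1/2 ok
Row 3: (3,1)S 1/2 ok · (3,2)S 3/4 ok · (3,3)S 3/3 ok · (3,5)S 2/2 ok
Row 4: (4,1)N 1/2 ok · (4,2)N 1/4 unhappy · (4,3)S 1/4 unhappy · (4,4)N 0/3 unhappy · (4,5)S 2/4 ok · (4,6)N 0/2 unhappy
Row 5: (5,2)S 0/3 unhappy · (5,3)N 0/4 unhappy · (5,4)S 2/4 ok · (5,5)S 4/4 ok · (5,6)S 2/3 ok
Row 6: (6,1)S 0/1 unhappy · (6,2)N 0/4 unhappy · (6,3)S 1/4 unhappy · (6,4)S 3/4 ok · (6,5)S 4/4 ok · (6,6)S 3/3 ok
Row 7: (7,2)S 0/2 unhappy · (7,3)N 1/3 unhappy · (7,4)N 1/3 unhappy · (7,5)S 2/3 ok · (7,6)S 2/2 ok
Unsatisfied: (1,6), (4,2), (4,3), (4,4), (4,6), (5,2), (5,3), (6,1), (6,2), (6,3), (7,2), (7,3), (7,4) — 13 in total.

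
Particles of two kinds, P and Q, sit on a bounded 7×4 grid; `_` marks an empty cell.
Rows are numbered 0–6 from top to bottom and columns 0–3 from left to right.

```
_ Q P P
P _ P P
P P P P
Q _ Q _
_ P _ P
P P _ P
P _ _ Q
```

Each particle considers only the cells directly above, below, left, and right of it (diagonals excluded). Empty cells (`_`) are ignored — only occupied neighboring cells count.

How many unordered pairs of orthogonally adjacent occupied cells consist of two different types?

Scan each occupied cell's neighbors to the right and below so each pair is counted once.
Row 0: Q(0,1)–P(0,2)≠ P(0,2)–P(0,3)= P(0,2)–P(1,2)= P(0,3)–P(1,3)=  → 1/4 unlike.
Row 1: P(1,0)–P(2,0)= P(1,2)–P(1,3)= P(1,2)–P(2,2)= P(1,3)–P(2,3)=  → 0/4 unlike.
Row 2: P(2,0)–P(2,1)= P(2,0)–Q(3,0)≠ P(2,1)–P(2,2)= P(2,2)–P(2,3)= P(2,2)–Q(3,2)≠  → 2/5 unlike.
Row 4: P(4,1)–P(5,1)= P(4,3)–P(5,3)=  → 0/2 unlike.
Row 5: P(5,0)–P(5,1)= P(5,0)–P(6,0)= P(5,3)–Q(6,3)≠  → 1/3 unlike.
Total adjacent occupied pairs: 18; unlike-type pairs: 4.

4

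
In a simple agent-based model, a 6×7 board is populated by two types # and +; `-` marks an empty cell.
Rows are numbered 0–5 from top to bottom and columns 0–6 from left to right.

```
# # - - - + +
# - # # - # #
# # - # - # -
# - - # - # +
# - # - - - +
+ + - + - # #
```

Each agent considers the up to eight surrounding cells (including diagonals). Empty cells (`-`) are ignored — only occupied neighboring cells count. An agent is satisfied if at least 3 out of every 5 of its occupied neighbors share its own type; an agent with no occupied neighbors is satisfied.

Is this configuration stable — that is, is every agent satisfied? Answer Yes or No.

Row 0: (0,0)# 2/2 satisfied · (0,1)# 3/3 satisfied · (0,5)+ 1/3 not · (0,6)+ 1/3 not
Row 1: (1,0)# 4/4 satisfied · (1,2)# 4/4 satisfied · (1,3)# 2/2 satisfied · (1,5)# 2/4 not · (1,6)# 2/4 not
Row 2: (2,0)# 3/3 satisfied · (2,1)# 4/4 satisfied · (2,3)# 3/3 satisfied · (2,5)# 3/4 satisfied
Row 3: (3,0)# 3/3 satisfied · (3,3)# 2/2 satisfied · (3,5)# 1/3 not · (3,6)+ 1/3 not
Row 4: (4,0)# 1/3 not · (4,2)# 1/3 not · (4,6)+ 1/4 not
Row 5: (5,0)+ 1/2 not · (5,1)+ 1/3 not · (5,3)+ 0/1 not · (5,5)# 1/2 not · (5,6)# 1/2 not
For instance (0,5) has only 1/3 same-type neighbors, below 3/5.

No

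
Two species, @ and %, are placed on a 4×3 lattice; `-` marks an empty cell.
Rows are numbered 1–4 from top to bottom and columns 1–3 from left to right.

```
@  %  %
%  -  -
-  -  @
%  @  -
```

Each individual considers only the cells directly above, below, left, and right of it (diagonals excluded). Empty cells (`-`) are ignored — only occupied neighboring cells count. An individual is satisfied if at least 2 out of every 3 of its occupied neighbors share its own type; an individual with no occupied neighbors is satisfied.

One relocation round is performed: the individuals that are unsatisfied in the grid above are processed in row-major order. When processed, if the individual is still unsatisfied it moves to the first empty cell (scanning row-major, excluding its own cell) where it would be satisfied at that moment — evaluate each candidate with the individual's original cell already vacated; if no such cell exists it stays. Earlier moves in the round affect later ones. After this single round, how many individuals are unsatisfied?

Initially unsatisfied (in order): (1,1), (1,2), (2,1), (4,1), (4,2).
  (1,1) → (3,2).
  (1,2): now satisfied by earlier moves; stays.
  (2,1): now satisfied by earlier moves; stays.
  (4,1) → (1,1).
  (4,2): now satisfied by earlier moves; stays.
Resulting grid:
% % %
% - -
- @ @
- @ -
All satisfied now.

0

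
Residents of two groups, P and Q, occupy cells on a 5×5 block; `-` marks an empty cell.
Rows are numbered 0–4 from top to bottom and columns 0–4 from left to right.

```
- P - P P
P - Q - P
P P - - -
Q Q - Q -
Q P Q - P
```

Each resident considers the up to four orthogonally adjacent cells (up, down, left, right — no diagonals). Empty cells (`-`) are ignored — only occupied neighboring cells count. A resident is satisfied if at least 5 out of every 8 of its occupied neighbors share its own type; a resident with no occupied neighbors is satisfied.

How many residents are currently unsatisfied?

(0,1)P 0/0 satisfied
(0,3)P 1/1 satisfied
(0,4)P 2/2 satisfied
(1,0)P 1/1 satisfied
(1,2)Q 0/0 satisfied
(1,4)P 1/1 satisfied
(2,0)P 2/3 satisfied
(2,1)P 1/2 not
(3,0)Q 2/3 satisfied
(3,1)Q 1/3 not
(3,3)Q 0/0 satisfied
(4,0)Q 1/2 not
(4,1)P 0/3 not
(4,2)Q 0/1 not
(4,4)P 0/0 satisfied
Unsatisfied: (2,1), (3,1), (4,0), (4,1), (4,2) — 5 in total.

5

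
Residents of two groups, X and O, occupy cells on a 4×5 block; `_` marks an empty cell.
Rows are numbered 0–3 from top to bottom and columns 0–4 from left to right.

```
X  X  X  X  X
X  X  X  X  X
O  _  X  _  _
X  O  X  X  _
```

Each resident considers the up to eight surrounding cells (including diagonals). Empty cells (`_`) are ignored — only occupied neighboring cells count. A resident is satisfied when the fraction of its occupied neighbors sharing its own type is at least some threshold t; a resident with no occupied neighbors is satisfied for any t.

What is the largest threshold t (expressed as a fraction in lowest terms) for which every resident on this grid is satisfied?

0/1

(0,0)X 3/3
(0,1)X 5/5
(0,2)X 5/5
(0,3)X 5/5
(0,4)X 3/3
(1,0)X 3/4
(1,1)X 6/7
(1,2)X 6/6
(1,3)X 6/6
(1,4)X 3/3
(2,0)O 1/4
(2,2)X 5/6
(3,0)X 0/2
(3,1)O 1/4
(3,2)X 2/3
(3,3)X 2/2
The smallest same-type fraction is 0/2 at (3,0), which reduces to 0/1. Any threshold above that leaves this resident unsatisfied.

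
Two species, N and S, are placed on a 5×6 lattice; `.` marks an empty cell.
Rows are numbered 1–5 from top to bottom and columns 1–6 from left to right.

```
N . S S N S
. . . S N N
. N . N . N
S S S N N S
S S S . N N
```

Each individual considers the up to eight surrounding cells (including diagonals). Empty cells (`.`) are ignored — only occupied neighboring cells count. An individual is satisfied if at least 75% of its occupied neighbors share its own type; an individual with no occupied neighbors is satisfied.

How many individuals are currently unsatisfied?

(1,1)N 0/0 ✓
(1,3)S 2/2 ✓
(1,4)S 2/4 ✗
(1,5)N 2/5 ✗
(1,6)S 0/3 ✗
(2,4)S 2/5 ✗
(2,5)N 4/7 ✗
(2,6)N 3/4 ✓
(3,2)N 0/3 ✗
(3,4)N 3/5 ✗
(3,6)N 3/4 ✓
(4,1)S 3/4 ✓
(4,2)S 5/6 ✓
(4,3)S 3/6 ✗
(4,4)N 3/5 ✗
(4,5)N 5/6 ✓
(4,6)S 0/4 ✗
(5,1)S 3/3 ✓
(5,2)S 5/5 ✓
(5,3)S 3/4 ✓
(5,5)N 3/4 ✓
(5,6)N 2/3 ✗
Unsatisfied: (1,4), (1,5), (1,6), (2,4), (2,5), (3,2), (3,4), (4,3), (4,4), (4,6), (5,6) — 11 in total.

11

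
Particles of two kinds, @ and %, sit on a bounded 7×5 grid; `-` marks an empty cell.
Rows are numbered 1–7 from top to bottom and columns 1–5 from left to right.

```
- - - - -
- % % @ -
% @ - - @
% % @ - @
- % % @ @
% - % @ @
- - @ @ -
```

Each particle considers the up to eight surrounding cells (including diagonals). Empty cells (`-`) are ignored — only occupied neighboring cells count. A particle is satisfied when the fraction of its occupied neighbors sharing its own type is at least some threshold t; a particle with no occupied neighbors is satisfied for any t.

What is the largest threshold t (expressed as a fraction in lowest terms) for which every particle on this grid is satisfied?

Row 2: (2,2)% 2/3 · (2,3)% 1/3 · (2,4)@ 1/2
Row 3: (3,1)% 3/4 · (3,2)@ 1/6 · (3,5)@ 2/2
Row 4: (4,1)% 3/4 · (4,2)% 4/6 · (4,3)@ 2/5 · (4,5)@ 3/3
Row 5: (5,2)% 5/6 · (5,3)% 3/6 · (5,4)@ 5/7 · (5,5)@ 4/4
Row 6: (6,1)% 1/1 · (6,3)% 2/6 · (6,4)@ 5/7 · (6,5)@ 4/4
Row 7: (7,3)@ 2/3 · (7,4)@ 3/4
The smallest same-type fraction is 1/6 at (3,2), which reduces to 1/6. Any threshold above that leaves this particle unsatisfied.

1/6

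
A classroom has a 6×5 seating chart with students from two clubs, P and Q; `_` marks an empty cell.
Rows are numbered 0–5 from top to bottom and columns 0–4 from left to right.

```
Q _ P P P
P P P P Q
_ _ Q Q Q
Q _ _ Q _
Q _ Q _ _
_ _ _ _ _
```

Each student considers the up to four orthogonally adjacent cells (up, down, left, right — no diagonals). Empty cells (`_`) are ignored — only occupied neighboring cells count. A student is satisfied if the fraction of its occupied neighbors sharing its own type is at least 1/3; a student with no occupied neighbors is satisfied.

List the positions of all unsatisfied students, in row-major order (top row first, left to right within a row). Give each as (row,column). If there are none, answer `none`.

(0,0)

(0,0)Q 0/1 not
(0,2)P 2/2 satisfied
(0,3)P 3/3 satisfied
(0,4)P 1/2 satisfied
(1,0)P 1/2 satisfied
(1,1)P 2/2 satisfied
(1,2)P 3/4 satisfied
(1,3)P 2/4 satisfied
(1,4)Q 1/3 satisfied
(2,2)Q 1/2 satisfied
(2,3)Q 3/4 satisfied
(2,4)Q 2/2 satisfied
(3,0)Q 1/1 satisfied
(3,3)Q 1/1 satisfied
(4,0)Q 1/1 satisfied
(4,2)Q 0/0 satisfied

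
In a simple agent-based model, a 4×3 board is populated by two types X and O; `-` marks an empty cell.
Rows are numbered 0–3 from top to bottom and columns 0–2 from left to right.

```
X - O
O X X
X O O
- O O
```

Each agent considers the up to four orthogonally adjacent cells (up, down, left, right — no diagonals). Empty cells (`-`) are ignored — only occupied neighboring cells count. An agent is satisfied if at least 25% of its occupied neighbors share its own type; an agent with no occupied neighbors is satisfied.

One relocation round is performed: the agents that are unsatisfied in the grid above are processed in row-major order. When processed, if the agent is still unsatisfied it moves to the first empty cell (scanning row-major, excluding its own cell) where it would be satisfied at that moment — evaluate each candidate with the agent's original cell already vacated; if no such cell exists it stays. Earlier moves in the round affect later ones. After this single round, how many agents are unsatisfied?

Initially unsatisfied (in order): (0,0), (0,2), (1,0), (2,0).
  (0,0) → (0,1).
  (0,2) → (0,0).
  (1,0): now satisfied by earlier moves; stays.
  (2,0) → (0,2).
Resulting grid:
O X X
O X X
- O O
- O O
All satisfied now.

0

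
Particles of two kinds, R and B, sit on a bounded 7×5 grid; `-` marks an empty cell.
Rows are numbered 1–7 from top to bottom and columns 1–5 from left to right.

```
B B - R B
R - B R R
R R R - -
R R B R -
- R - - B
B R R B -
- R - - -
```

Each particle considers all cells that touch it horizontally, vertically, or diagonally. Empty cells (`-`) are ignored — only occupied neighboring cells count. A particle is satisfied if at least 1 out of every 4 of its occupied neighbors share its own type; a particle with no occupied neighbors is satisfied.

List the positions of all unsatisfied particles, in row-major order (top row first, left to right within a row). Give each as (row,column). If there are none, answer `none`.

Row 1: (1,1)B 1/2 satisfied · (1,2)B 2/3 satisfied · (1,4)R 2/4 satisfied · (1,5)B 0/3 not
Row 2: (2,1)R 2/4 satisfied · (2,3)B 1/5 not · (2,4)R 3/5 satisfied · (2,5)R 2/3 satisfied
Row 3: (3,1)R 4/4 satisfied · (3,2)R 5/7 satisfied · (3,3)R 4/6 satisfied
Row 4: (4,1)R 4/4 satisfied · (4,2)R 5/6 satisfied · (4,3)B 0/5 not · (4,4)R 1/3 satisfied
Row 5: (5,2)R 4/6 satisfied · (5,5)B 1/2 satisfied
Row 6: (6,1)B 0/3 not · (6,2)R 3/4 satisfied · (6,3)R 3/4 satisfied · (6,4)B 1/2 satisfied
Row 7: (7,2)R 2/3 satisfied

(1,5), (2,3), (4,3), (6,1)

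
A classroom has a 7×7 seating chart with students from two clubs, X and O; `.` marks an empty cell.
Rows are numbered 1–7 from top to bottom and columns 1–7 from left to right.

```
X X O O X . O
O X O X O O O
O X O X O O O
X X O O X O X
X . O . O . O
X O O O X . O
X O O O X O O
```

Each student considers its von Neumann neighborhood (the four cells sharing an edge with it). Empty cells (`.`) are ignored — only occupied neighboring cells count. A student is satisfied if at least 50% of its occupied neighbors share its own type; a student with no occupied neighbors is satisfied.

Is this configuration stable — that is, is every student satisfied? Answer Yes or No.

(1,1)X 1/2 satisfied
(1,2)X 2/3 satisfied
(1,3)O 2/3 satisfied
(1,4)O 1/3 not
(1,5)X 0/2 not
(1,7)O 1/1 satisfied
(2,1)O 1/3 not
(2,2)X 2/4 satisfied
(2,3)O 2/4 satisfied
(2,4)X 1/4 not
(2,5)O 2/4 satisfied
(2,6)O 3/3 satisfied
(2,7)O 3/3 satisfied
(3,1)O 1/3 not
(3,2)X 2/4 satisfied
(3,3)O 2/4 satisfied
(3,4)X 1/4 not
(3,5)O 2/4 satisfied
(3,6)O 4/4 satisfied
(3,7)O 2/3 satisfied
(4,1)X 2/3 satisfied
(4,2)X 2/3 satisfied
(4,3)O 3/4 satisfied
(4,4)O 1/3 not
(4,5)X 0/4 not
(4,6)O 1/3 not
(4,7)X 0/3 not
(5,1)X 2/2 satisfied
(5,3)O 2/2 satisfied
(5,5)O 0/2 not
(5,7)O 1/2 satisfied
(6,1)X 2/3 satisfied
(6,2)O 2/3 satisfied
(6,3)O 4/4 satisfied
(6,4)O 2/3 satisfied
(6,5)X 1/3 not
(6,7)O 2/2 satisfied
(7,1)X 1/2 satisfied
(7,2)O 2/3 satisfied
(7,3)O 3/3 satisfied
(7,4)O 2/3 satisfied
(7,5)X 1/3 not
(7,6)O 1/2 satisfied
(7,7)O 2/2 satisfied
For instance (1,4) has only 1/3 same-type neighbors, below 1/2.

No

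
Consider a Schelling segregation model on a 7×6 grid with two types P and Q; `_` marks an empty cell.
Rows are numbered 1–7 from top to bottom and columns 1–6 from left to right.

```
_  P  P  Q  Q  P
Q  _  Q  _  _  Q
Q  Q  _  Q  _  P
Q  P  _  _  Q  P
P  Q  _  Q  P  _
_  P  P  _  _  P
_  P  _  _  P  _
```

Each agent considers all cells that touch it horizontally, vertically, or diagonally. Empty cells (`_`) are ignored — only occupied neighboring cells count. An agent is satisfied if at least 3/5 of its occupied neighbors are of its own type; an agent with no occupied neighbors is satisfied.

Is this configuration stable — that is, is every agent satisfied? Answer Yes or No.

No

(1,2)P 1/3 ✗
(1,3)P 1/3 ✗
(1,4)Q 2/3 ✓
(1,5)Q 2/3 ✓
(1,6)P 0/2 ✗
(2,1)Q 2/3 ✓
(2,3)Q 3/5 ✓
(2,6)Q 1/3 ✗
(3,1)Q 3/4 ✓
(3,2)Q 4/5 ✓
(3,4)Q 2/2 ✓
(3,6)P 1/3 ✗
(4,1)Q 3/5 ✓
(4,2)P 1/5 ✗
(4,5)Q 2/5 ✗
(4,6)P 2/3 ✓
(5,1)P 2/4 ✗
(5,2)Q 1/5 ✗
(5,4)Q 1/3 ✗
(5,5)P 2/4 ✗
(6,2)P 3/4 ✓
(6,3)P 2/4 ✗
(6,6)P 2/2 ✓
(7,2)P 2/2 ✓
(7,5)P 1/1 ✓
For instance (1,2) has only 1/3 same-type neighbors, below 3/5.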